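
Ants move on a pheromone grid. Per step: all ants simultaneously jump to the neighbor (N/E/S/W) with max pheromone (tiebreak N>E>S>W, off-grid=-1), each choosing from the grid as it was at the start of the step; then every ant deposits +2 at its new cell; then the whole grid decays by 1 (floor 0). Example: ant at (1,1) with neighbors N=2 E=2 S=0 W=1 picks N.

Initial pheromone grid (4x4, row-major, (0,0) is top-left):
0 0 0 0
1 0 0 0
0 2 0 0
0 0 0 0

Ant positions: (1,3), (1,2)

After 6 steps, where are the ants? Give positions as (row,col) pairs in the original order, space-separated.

Step 1: ant0:(1,3)->N->(0,3) | ant1:(1,2)->N->(0,2)
  grid max=1 at (0,2)
Step 2: ant0:(0,3)->W->(0,2) | ant1:(0,2)->E->(0,3)
  grid max=2 at (0,2)
Step 3: ant0:(0,2)->E->(0,3) | ant1:(0,3)->W->(0,2)
  grid max=3 at (0,2)
Step 4: ant0:(0,3)->W->(0,2) | ant1:(0,2)->E->(0,3)
  grid max=4 at (0,2)
Step 5: ant0:(0,2)->E->(0,3) | ant1:(0,3)->W->(0,2)
  grid max=5 at (0,2)
Step 6: ant0:(0,3)->W->(0,2) | ant1:(0,2)->E->(0,3)
  grid max=6 at (0,2)

(0,2) (0,3)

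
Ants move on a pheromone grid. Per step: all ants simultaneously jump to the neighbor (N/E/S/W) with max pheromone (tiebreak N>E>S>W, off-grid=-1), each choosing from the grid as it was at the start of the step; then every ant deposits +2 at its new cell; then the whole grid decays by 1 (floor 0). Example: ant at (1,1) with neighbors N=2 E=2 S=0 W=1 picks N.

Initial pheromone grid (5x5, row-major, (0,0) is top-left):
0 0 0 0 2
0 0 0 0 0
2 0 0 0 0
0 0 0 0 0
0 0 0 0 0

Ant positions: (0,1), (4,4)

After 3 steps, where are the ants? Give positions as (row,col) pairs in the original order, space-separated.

Step 1: ant0:(0,1)->E->(0,2) | ant1:(4,4)->N->(3,4)
  grid max=1 at (0,2)
Step 2: ant0:(0,2)->E->(0,3) | ant1:(3,4)->N->(2,4)
  grid max=1 at (0,3)
Step 3: ant0:(0,3)->E->(0,4) | ant1:(2,4)->N->(1,4)
  grid max=1 at (0,4)

(0,4) (1,4)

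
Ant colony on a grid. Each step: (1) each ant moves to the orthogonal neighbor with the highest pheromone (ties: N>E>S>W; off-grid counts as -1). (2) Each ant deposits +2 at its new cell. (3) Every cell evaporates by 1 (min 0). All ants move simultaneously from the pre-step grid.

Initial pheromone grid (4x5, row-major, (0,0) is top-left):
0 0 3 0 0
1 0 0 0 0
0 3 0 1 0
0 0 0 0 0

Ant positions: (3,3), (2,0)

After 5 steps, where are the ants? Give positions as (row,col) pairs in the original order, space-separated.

Step 1: ant0:(3,3)->N->(2,3) | ant1:(2,0)->E->(2,1)
  grid max=4 at (2,1)
Step 2: ant0:(2,3)->N->(1,3) | ant1:(2,1)->N->(1,1)
  grid max=3 at (2,1)
Step 3: ant0:(1,3)->S->(2,3) | ant1:(1,1)->S->(2,1)
  grid max=4 at (2,1)
Step 4: ant0:(2,3)->N->(1,3) | ant1:(2,1)->N->(1,1)
  grid max=3 at (2,1)
Step 5: ant0:(1,3)->S->(2,3) | ant1:(1,1)->S->(2,1)
  grid max=4 at (2,1)

(2,3) (2,1)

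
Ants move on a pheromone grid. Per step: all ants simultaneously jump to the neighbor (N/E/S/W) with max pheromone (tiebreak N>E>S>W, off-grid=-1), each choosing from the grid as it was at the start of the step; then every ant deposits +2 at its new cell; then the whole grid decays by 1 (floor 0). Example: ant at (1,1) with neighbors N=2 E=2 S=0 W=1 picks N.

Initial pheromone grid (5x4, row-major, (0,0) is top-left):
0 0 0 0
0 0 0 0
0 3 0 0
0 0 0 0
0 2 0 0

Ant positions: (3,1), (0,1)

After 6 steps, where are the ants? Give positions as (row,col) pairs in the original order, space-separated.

Step 1: ant0:(3,1)->N->(2,1) | ant1:(0,1)->E->(0,2)
  grid max=4 at (2,1)
Step 2: ant0:(2,1)->N->(1,1) | ant1:(0,2)->E->(0,3)
  grid max=3 at (2,1)
Step 3: ant0:(1,1)->S->(2,1) | ant1:(0,3)->S->(1,3)
  grid max=4 at (2,1)
Step 4: ant0:(2,1)->N->(1,1) | ant1:(1,3)->N->(0,3)
  grid max=3 at (2,1)
Step 5: ant0:(1,1)->S->(2,1) | ant1:(0,3)->S->(1,3)
  grid max=4 at (2,1)
Step 6: ant0:(2,1)->N->(1,1) | ant1:(1,3)->N->(0,3)
  grid max=3 at (2,1)

(1,1) (0,3)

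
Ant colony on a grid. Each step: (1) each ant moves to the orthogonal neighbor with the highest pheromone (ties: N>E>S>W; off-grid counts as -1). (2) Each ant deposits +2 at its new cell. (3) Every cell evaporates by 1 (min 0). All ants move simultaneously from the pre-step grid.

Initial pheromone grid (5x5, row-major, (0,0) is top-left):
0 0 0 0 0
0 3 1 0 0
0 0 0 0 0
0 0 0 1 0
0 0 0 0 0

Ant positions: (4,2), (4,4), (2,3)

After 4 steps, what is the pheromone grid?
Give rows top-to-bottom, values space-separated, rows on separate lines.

After step 1: ants at (3,2),(3,4),(3,3)
  0 0 0 0 0
  0 2 0 0 0
  0 0 0 0 0
  0 0 1 2 1
  0 0 0 0 0
After step 2: ants at (3,3),(3,3),(3,4)
  0 0 0 0 0
  0 1 0 0 0
  0 0 0 0 0
  0 0 0 5 2
  0 0 0 0 0
After step 3: ants at (3,4),(3,4),(3,3)
  0 0 0 0 0
  0 0 0 0 0
  0 0 0 0 0
  0 0 0 6 5
  0 0 0 0 0
After step 4: ants at (3,3),(3,3),(3,4)
  0 0 0 0 0
  0 0 0 0 0
  0 0 0 0 0
  0 0 0 9 6
  0 0 0 0 0

0 0 0 0 0
0 0 0 0 0
0 0 0 0 0
0 0 0 9 6
0 0 0 0 0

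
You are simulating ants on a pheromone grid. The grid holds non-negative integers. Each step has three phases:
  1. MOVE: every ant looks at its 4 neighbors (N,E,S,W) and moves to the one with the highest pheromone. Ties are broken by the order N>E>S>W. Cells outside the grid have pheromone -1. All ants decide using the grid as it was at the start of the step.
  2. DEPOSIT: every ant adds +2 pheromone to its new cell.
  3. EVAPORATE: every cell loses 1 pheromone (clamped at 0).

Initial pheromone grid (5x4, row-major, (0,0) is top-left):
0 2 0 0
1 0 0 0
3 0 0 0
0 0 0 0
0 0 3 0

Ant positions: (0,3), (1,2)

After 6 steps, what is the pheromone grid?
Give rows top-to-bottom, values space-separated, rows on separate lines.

After step 1: ants at (1,3),(0,2)
  0 1 1 0
  0 0 0 1
  2 0 0 0
  0 0 0 0
  0 0 2 0
After step 2: ants at (0,3),(0,1)
  0 2 0 1
  0 0 0 0
  1 0 0 0
  0 0 0 0
  0 0 1 0
After step 3: ants at (1,3),(0,2)
  0 1 1 0
  0 0 0 1
  0 0 0 0
  0 0 0 0
  0 0 0 0
After step 4: ants at (0,3),(0,1)
  0 2 0 1
  0 0 0 0
  0 0 0 0
  0 0 0 0
  0 0 0 0
After step 5: ants at (1,3),(0,2)
  0 1 1 0
  0 0 0 1
  0 0 0 0
  0 0 0 0
  0 0 0 0
After step 6: ants at (0,3),(0,1)
  0 2 0 1
  0 0 0 0
  0 0 0 0
  0 0 0 0
  0 0 0 0

0 2 0 1
0 0 0 0
0 0 0 0
0 0 0 0
0 0 0 0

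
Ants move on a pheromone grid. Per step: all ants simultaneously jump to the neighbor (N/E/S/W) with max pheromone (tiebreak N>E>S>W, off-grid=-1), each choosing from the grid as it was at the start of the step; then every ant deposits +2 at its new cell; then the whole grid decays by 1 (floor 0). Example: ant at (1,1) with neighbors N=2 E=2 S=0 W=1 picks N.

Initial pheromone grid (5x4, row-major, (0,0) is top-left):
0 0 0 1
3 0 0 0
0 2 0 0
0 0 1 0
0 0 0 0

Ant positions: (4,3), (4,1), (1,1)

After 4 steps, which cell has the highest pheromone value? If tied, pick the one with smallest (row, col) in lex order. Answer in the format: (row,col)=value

Answer: (1,0)=5

Derivation:
Step 1: ant0:(4,3)->N->(3,3) | ant1:(4,1)->N->(3,1) | ant2:(1,1)->W->(1,0)
  grid max=4 at (1,0)
Step 2: ant0:(3,3)->N->(2,3) | ant1:(3,1)->N->(2,1) | ant2:(1,0)->N->(0,0)
  grid max=3 at (1,0)
Step 3: ant0:(2,3)->N->(1,3) | ant1:(2,1)->N->(1,1) | ant2:(0,0)->S->(1,0)
  grid max=4 at (1,0)
Step 4: ant0:(1,3)->N->(0,3) | ant1:(1,1)->W->(1,0) | ant2:(1,0)->E->(1,1)
  grid max=5 at (1,0)
Final grid:
  0 0 0 1
  5 2 0 0
  0 0 0 0
  0 0 0 0
  0 0 0 0
Max pheromone 5 at (1,0)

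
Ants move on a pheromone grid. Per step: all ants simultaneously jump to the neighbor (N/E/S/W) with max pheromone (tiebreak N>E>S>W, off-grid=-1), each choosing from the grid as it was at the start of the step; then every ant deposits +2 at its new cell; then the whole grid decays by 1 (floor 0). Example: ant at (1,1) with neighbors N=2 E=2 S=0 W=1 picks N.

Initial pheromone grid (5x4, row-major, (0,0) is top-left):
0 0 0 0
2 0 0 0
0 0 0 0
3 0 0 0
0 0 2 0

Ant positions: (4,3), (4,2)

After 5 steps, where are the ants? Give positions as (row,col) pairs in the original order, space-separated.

Step 1: ant0:(4,3)->W->(4,2) | ant1:(4,2)->N->(3,2)
  grid max=3 at (4,2)
Step 2: ant0:(4,2)->N->(3,2) | ant1:(3,2)->S->(4,2)
  grid max=4 at (4,2)
Step 3: ant0:(3,2)->S->(4,2) | ant1:(4,2)->N->(3,2)
  grid max=5 at (4,2)
Step 4: ant0:(4,2)->N->(3,2) | ant1:(3,2)->S->(4,2)
  grid max=6 at (4,2)
Step 5: ant0:(3,2)->S->(4,2) | ant1:(4,2)->N->(3,2)
  grid max=7 at (4,2)

(4,2) (3,2)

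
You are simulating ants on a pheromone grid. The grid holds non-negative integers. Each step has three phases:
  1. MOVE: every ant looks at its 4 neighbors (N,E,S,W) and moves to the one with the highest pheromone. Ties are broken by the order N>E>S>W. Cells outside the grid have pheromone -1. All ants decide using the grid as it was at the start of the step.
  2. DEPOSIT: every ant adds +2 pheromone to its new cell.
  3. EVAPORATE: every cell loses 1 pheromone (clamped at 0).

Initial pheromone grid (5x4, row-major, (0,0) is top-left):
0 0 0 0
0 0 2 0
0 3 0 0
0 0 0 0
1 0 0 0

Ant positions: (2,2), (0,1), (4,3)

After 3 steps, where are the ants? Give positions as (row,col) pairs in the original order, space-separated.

Step 1: ant0:(2,2)->W->(2,1) | ant1:(0,1)->E->(0,2) | ant2:(4,3)->N->(3,3)
  grid max=4 at (2,1)
Step 2: ant0:(2,1)->N->(1,1) | ant1:(0,2)->S->(1,2) | ant2:(3,3)->N->(2,3)
  grid max=3 at (2,1)
Step 3: ant0:(1,1)->S->(2,1) | ant1:(1,2)->W->(1,1) | ant2:(2,3)->N->(1,3)
  grid max=4 at (2,1)

(2,1) (1,1) (1,3)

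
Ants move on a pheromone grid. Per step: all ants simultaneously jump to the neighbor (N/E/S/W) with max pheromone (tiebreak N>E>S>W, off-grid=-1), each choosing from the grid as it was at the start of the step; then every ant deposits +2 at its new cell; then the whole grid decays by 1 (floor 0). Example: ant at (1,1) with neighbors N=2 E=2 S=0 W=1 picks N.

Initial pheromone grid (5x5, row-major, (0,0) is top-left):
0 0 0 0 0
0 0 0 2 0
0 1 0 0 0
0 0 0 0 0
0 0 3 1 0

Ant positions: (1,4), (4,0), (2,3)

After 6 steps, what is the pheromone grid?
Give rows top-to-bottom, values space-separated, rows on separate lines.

After step 1: ants at (1,3),(3,0),(1,3)
  0 0 0 0 0
  0 0 0 5 0
  0 0 0 0 0
  1 0 0 0 0
  0 0 2 0 0
After step 2: ants at (0,3),(2,0),(0,3)
  0 0 0 3 0
  0 0 0 4 0
  1 0 0 0 0
  0 0 0 0 0
  0 0 1 0 0
After step 3: ants at (1,3),(1,0),(1,3)
  0 0 0 2 0
  1 0 0 7 0
  0 0 0 0 0
  0 0 0 0 0
  0 0 0 0 0
After step 4: ants at (0,3),(0,0),(0,3)
  1 0 0 5 0
  0 0 0 6 0
  0 0 0 0 0
  0 0 0 0 0
  0 0 0 0 0
After step 5: ants at (1,3),(0,1),(1,3)
  0 1 0 4 0
  0 0 0 9 0
  0 0 0 0 0
  0 0 0 0 0
  0 0 0 0 0
After step 6: ants at (0,3),(0,2),(0,3)
  0 0 1 7 0
  0 0 0 8 0
  0 0 0 0 0
  0 0 0 0 0
  0 0 0 0 0

0 0 1 7 0
0 0 0 8 0
0 0 0 0 0
0 0 0 0 0
0 0 0 0 0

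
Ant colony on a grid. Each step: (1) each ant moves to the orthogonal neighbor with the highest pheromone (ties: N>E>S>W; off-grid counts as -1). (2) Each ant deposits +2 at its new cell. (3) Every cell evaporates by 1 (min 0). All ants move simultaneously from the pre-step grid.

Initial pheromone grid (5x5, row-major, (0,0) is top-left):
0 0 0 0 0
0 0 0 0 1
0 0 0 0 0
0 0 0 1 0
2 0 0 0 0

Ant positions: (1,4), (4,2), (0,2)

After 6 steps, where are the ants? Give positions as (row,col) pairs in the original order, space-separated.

Step 1: ant0:(1,4)->N->(0,4) | ant1:(4,2)->N->(3,2) | ant2:(0,2)->E->(0,3)
  grid max=1 at (0,3)
Step 2: ant0:(0,4)->W->(0,3) | ant1:(3,2)->N->(2,2) | ant2:(0,3)->E->(0,4)
  grid max=2 at (0,3)
Step 3: ant0:(0,3)->E->(0,4) | ant1:(2,2)->N->(1,2) | ant2:(0,4)->W->(0,3)
  grid max=3 at (0,3)
Step 4: ant0:(0,4)->W->(0,3) | ant1:(1,2)->N->(0,2) | ant2:(0,3)->E->(0,4)
  grid max=4 at (0,3)
Step 5: ant0:(0,3)->E->(0,4) | ant1:(0,2)->E->(0,3) | ant2:(0,4)->W->(0,3)
  grid max=7 at (0,3)
Step 6: ant0:(0,4)->W->(0,3) | ant1:(0,3)->E->(0,4) | ant2:(0,3)->E->(0,4)
  grid max=8 at (0,3)

(0,3) (0,4) (0,4)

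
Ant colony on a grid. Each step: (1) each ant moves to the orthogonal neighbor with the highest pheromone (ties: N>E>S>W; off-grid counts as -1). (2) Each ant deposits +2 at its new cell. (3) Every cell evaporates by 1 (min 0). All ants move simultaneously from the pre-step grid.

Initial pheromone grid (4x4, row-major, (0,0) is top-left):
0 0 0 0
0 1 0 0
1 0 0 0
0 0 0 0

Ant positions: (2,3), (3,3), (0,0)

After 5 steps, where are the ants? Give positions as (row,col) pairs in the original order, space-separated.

Step 1: ant0:(2,3)->N->(1,3) | ant1:(3,3)->N->(2,3) | ant2:(0,0)->E->(0,1)
  grid max=1 at (0,1)
Step 2: ant0:(1,3)->S->(2,3) | ant1:(2,3)->N->(1,3) | ant2:(0,1)->E->(0,2)
  grid max=2 at (1,3)
Step 3: ant0:(2,3)->N->(1,3) | ant1:(1,3)->S->(2,3) | ant2:(0,2)->E->(0,3)
  grid max=3 at (1,3)
Step 4: ant0:(1,3)->S->(2,3) | ant1:(2,3)->N->(1,3) | ant2:(0,3)->S->(1,3)
  grid max=6 at (1,3)
Step 5: ant0:(2,3)->N->(1,3) | ant1:(1,3)->S->(2,3) | ant2:(1,3)->S->(2,3)
  grid max=7 at (1,3)

(1,3) (2,3) (2,3)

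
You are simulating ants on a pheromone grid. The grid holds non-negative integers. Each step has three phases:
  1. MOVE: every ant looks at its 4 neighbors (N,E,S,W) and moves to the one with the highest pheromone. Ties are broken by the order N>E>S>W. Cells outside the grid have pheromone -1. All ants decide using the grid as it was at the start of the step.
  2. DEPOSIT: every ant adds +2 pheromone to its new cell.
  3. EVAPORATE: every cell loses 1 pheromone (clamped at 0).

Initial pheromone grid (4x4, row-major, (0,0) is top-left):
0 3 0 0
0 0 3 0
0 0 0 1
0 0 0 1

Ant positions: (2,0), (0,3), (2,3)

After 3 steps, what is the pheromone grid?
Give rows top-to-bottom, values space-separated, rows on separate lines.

After step 1: ants at (1,0),(1,3),(3,3)
  0 2 0 0
  1 0 2 1
  0 0 0 0
  0 0 0 2
After step 2: ants at (0,0),(1,2),(2,3)
  1 1 0 0
  0 0 3 0
  0 0 0 1
  0 0 0 1
After step 3: ants at (0,1),(0,2),(3,3)
  0 2 1 0
  0 0 2 0
  0 0 0 0
  0 0 0 2

0 2 1 0
0 0 2 0
0 0 0 0
0 0 0 2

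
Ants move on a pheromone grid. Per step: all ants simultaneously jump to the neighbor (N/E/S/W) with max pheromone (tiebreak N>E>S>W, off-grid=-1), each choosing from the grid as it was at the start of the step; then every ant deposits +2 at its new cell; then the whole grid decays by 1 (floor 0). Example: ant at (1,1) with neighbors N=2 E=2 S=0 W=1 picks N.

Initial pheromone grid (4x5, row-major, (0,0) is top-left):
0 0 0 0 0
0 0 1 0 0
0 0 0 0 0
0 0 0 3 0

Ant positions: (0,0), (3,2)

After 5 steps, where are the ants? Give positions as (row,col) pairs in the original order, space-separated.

Step 1: ant0:(0,0)->E->(0,1) | ant1:(3,2)->E->(3,3)
  grid max=4 at (3,3)
Step 2: ant0:(0,1)->E->(0,2) | ant1:(3,3)->N->(2,3)
  grid max=3 at (3,3)
Step 3: ant0:(0,2)->E->(0,3) | ant1:(2,3)->S->(3,3)
  grid max=4 at (3,3)
Step 4: ant0:(0,3)->E->(0,4) | ant1:(3,3)->N->(2,3)
  grid max=3 at (3,3)
Step 5: ant0:(0,4)->S->(1,4) | ant1:(2,3)->S->(3,3)
  grid max=4 at (3,3)

(1,4) (3,3)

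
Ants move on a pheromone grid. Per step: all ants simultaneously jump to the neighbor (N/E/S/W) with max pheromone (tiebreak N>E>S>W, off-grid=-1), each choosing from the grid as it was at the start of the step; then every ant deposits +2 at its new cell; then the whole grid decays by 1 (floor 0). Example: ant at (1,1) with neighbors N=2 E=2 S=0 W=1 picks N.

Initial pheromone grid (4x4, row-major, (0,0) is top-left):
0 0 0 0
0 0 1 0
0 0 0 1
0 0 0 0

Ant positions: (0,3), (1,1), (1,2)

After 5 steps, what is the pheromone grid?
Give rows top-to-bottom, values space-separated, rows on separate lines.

After step 1: ants at (1,3),(1,2),(0,2)
  0 0 1 0
  0 0 2 1
  0 0 0 0
  0 0 0 0
After step 2: ants at (1,2),(0,2),(1,2)
  0 0 2 0
  0 0 5 0
  0 0 0 0
  0 0 0 0
After step 3: ants at (0,2),(1,2),(0,2)
  0 0 5 0
  0 0 6 0
  0 0 0 0
  0 0 0 0
After step 4: ants at (1,2),(0,2),(1,2)
  0 0 6 0
  0 0 9 0
  0 0 0 0
  0 0 0 0
After step 5: ants at (0,2),(1,2),(0,2)
  0 0 9 0
  0 0 10 0
  0 0 0 0
  0 0 0 0

0 0 9 0
0 0 10 0
0 0 0 0
0 0 0 0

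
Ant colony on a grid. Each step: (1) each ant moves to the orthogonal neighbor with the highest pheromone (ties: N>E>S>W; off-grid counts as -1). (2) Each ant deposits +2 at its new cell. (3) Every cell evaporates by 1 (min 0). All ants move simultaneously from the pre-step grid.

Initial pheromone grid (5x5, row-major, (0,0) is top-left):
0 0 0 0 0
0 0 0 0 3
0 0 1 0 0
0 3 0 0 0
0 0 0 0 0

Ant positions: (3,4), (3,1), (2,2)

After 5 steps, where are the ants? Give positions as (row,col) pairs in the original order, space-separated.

Step 1: ant0:(3,4)->N->(2,4) | ant1:(3,1)->N->(2,1) | ant2:(2,2)->N->(1,2)
  grid max=2 at (1,4)
Step 2: ant0:(2,4)->N->(1,4) | ant1:(2,1)->S->(3,1) | ant2:(1,2)->N->(0,2)
  grid max=3 at (1,4)
Step 3: ant0:(1,4)->N->(0,4) | ant1:(3,1)->N->(2,1) | ant2:(0,2)->E->(0,3)
  grid max=2 at (1,4)
Step 4: ant0:(0,4)->S->(1,4) | ant1:(2,1)->S->(3,1) | ant2:(0,3)->E->(0,4)
  grid max=3 at (1,4)
Step 5: ant0:(1,4)->N->(0,4) | ant1:(3,1)->N->(2,1) | ant2:(0,4)->S->(1,4)
  grid max=4 at (1,4)

(0,4) (2,1) (1,4)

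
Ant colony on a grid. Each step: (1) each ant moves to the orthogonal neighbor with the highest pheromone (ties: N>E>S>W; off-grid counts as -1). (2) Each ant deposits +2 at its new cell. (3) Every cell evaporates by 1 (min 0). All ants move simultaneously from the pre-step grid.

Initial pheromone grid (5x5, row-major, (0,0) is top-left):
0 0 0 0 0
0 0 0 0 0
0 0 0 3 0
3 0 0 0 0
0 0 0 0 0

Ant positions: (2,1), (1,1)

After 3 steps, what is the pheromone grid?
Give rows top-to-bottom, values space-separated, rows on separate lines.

After step 1: ants at (1,1),(0,1)
  0 1 0 0 0
  0 1 0 0 0
  0 0 0 2 0
  2 0 0 0 0
  0 0 0 0 0
After step 2: ants at (0,1),(1,1)
  0 2 0 0 0
  0 2 0 0 0
  0 0 0 1 0
  1 0 0 0 0
  0 0 0 0 0
After step 3: ants at (1,1),(0,1)
  0 3 0 0 0
  0 3 0 0 0
  0 0 0 0 0
  0 0 0 0 0
  0 0 0 0 0

0 3 0 0 0
0 3 0 0 0
0 0 0 0 0
0 0 0 0 0
0 0 0 0 0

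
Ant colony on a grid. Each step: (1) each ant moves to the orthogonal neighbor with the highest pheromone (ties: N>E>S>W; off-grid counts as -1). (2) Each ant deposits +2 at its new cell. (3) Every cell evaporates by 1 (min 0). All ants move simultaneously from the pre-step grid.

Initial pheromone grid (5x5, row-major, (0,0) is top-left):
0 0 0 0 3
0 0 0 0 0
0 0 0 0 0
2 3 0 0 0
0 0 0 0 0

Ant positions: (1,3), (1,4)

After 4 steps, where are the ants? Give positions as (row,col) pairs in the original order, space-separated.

Step 1: ant0:(1,3)->N->(0,3) | ant1:(1,4)->N->(0,4)
  grid max=4 at (0,4)
Step 2: ant0:(0,3)->E->(0,4) | ant1:(0,4)->W->(0,3)
  grid max=5 at (0,4)
Step 3: ant0:(0,4)->W->(0,3) | ant1:(0,3)->E->(0,4)
  grid max=6 at (0,4)
Step 4: ant0:(0,3)->E->(0,4) | ant1:(0,4)->W->(0,3)
  grid max=7 at (0,4)

(0,4) (0,3)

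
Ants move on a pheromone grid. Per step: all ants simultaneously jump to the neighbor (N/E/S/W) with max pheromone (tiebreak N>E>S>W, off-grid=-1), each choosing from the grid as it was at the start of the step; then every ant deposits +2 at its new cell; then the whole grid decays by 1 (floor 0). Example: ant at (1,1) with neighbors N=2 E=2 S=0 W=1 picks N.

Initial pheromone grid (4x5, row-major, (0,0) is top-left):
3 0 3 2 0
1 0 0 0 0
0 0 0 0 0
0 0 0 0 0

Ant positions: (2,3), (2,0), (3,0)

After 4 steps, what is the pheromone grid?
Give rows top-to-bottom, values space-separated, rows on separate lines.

After step 1: ants at (1,3),(1,0),(2,0)
  2 0 2 1 0
  2 0 0 1 0
  1 0 0 0 0
  0 0 0 0 0
After step 2: ants at (0,3),(0,0),(1,0)
  3 0 1 2 0
  3 0 0 0 0
  0 0 0 0 0
  0 0 0 0 0
After step 3: ants at (0,2),(1,0),(0,0)
  4 0 2 1 0
  4 0 0 0 0
  0 0 0 0 0
  0 0 0 0 0
After step 4: ants at (0,3),(0,0),(1,0)
  5 0 1 2 0
  5 0 0 0 0
  0 0 0 0 0
  0 0 0 0 0

5 0 1 2 0
5 0 0 0 0
0 0 0 0 0
0 0 0 0 0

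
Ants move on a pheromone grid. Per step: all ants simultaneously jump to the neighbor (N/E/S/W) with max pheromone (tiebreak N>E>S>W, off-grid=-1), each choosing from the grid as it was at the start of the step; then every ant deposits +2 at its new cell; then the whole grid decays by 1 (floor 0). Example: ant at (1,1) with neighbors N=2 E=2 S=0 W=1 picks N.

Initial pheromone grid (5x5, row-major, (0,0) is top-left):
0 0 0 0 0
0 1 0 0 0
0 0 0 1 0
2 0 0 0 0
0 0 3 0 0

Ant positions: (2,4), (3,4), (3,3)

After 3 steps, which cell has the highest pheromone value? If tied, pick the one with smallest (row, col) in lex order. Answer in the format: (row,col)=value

Step 1: ant0:(2,4)->W->(2,3) | ant1:(3,4)->N->(2,4) | ant2:(3,3)->N->(2,3)
  grid max=4 at (2,3)
Step 2: ant0:(2,3)->E->(2,4) | ant1:(2,4)->W->(2,3) | ant2:(2,3)->E->(2,4)
  grid max=5 at (2,3)
Step 3: ant0:(2,4)->W->(2,3) | ant1:(2,3)->E->(2,4) | ant2:(2,4)->W->(2,3)
  grid max=8 at (2,3)
Final grid:
  0 0 0 0 0
  0 0 0 0 0
  0 0 0 8 5
  0 0 0 0 0
  0 0 0 0 0
Max pheromone 8 at (2,3)

Answer: (2,3)=8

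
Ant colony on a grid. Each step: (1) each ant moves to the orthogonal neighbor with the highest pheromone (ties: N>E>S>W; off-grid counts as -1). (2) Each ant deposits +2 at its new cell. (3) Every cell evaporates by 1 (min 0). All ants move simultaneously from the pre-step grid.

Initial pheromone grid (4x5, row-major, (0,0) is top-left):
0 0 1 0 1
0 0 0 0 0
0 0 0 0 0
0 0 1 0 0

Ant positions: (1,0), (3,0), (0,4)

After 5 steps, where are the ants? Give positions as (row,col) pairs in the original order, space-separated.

Step 1: ant0:(1,0)->N->(0,0) | ant1:(3,0)->N->(2,0) | ant2:(0,4)->S->(1,4)
  grid max=1 at (0,0)
Step 2: ant0:(0,0)->E->(0,1) | ant1:(2,0)->N->(1,0) | ant2:(1,4)->N->(0,4)
  grid max=1 at (0,1)
Step 3: ant0:(0,1)->E->(0,2) | ant1:(1,0)->N->(0,0) | ant2:(0,4)->S->(1,4)
  grid max=1 at (0,0)
Step 4: ant0:(0,2)->E->(0,3) | ant1:(0,0)->E->(0,1) | ant2:(1,4)->N->(0,4)
  grid max=1 at (0,1)
Step 5: ant0:(0,3)->E->(0,4) | ant1:(0,1)->E->(0,2) | ant2:(0,4)->W->(0,3)
  grid max=2 at (0,3)

(0,4) (0,2) (0,3)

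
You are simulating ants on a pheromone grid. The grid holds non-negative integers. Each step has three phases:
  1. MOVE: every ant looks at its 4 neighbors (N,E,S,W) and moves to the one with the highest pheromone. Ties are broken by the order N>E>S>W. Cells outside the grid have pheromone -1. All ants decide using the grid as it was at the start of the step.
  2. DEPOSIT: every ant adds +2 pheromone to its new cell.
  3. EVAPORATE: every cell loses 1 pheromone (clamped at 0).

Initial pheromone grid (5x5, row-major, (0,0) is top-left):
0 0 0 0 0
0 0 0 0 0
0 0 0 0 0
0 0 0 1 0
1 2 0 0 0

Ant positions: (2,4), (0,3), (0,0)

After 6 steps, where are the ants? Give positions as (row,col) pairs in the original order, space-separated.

Step 1: ant0:(2,4)->N->(1,4) | ant1:(0,3)->E->(0,4) | ant2:(0,0)->E->(0,1)
  grid max=1 at (0,1)
Step 2: ant0:(1,4)->N->(0,4) | ant1:(0,4)->S->(1,4) | ant2:(0,1)->E->(0,2)
  grid max=2 at (0,4)
Step 3: ant0:(0,4)->S->(1,4) | ant1:(1,4)->N->(0,4) | ant2:(0,2)->E->(0,3)
  grid max=3 at (0,4)
Step 4: ant0:(1,4)->N->(0,4) | ant1:(0,4)->S->(1,4) | ant2:(0,3)->E->(0,4)
  grid max=6 at (0,4)
Step 5: ant0:(0,4)->S->(1,4) | ant1:(1,4)->N->(0,4) | ant2:(0,4)->S->(1,4)
  grid max=7 at (0,4)
Step 6: ant0:(1,4)->N->(0,4) | ant1:(0,4)->S->(1,4) | ant2:(1,4)->N->(0,4)
  grid max=10 at (0,4)

(0,4) (1,4) (0,4)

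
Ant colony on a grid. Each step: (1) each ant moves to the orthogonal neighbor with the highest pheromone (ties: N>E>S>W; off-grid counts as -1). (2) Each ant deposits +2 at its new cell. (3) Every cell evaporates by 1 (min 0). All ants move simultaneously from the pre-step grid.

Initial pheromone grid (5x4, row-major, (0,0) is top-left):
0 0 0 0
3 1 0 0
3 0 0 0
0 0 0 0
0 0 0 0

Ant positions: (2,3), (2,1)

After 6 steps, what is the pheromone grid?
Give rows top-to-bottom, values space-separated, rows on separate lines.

After step 1: ants at (1,3),(2,0)
  0 0 0 0
  2 0 0 1
  4 0 0 0
  0 0 0 0
  0 0 0 0
After step 2: ants at (0,3),(1,0)
  0 0 0 1
  3 0 0 0
  3 0 0 0
  0 0 0 0
  0 0 0 0
After step 3: ants at (1,3),(2,0)
  0 0 0 0
  2 0 0 1
  4 0 0 0
  0 0 0 0
  0 0 0 0
After step 4: ants at (0,3),(1,0)
  0 0 0 1
  3 0 0 0
  3 0 0 0
  0 0 0 0
  0 0 0 0
After step 5: ants at (1,3),(2,0)
  0 0 0 0
  2 0 0 1
  4 0 0 0
  0 0 0 0
  0 0 0 0
After step 6: ants at (0,3),(1,0)
  0 0 0 1
  3 0 0 0
  3 0 0 0
  0 0 0 0
  0 0 0 0

0 0 0 1
3 0 0 0
3 0 0 0
0 0 0 0
0 0 0 0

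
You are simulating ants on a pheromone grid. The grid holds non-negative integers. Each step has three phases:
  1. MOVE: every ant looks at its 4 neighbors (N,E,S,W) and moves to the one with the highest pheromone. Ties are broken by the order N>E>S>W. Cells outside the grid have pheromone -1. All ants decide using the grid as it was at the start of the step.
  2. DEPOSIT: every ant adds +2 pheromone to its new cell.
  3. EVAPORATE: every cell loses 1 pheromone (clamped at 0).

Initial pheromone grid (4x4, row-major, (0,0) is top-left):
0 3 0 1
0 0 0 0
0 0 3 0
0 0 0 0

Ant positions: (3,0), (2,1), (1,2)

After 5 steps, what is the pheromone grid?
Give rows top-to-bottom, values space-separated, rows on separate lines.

After step 1: ants at (2,0),(2,2),(2,2)
  0 2 0 0
  0 0 0 0
  1 0 6 0
  0 0 0 0
After step 2: ants at (1,0),(1,2),(1,2)
  0 1 0 0
  1 0 3 0
  0 0 5 0
  0 0 0 0
After step 3: ants at (0,0),(2,2),(2,2)
  1 0 0 0
  0 0 2 0
  0 0 8 0
  0 0 0 0
After step 4: ants at (0,1),(1,2),(1,2)
  0 1 0 0
  0 0 5 0
  0 0 7 0
  0 0 0 0
After step 5: ants at (0,2),(2,2),(2,2)
  0 0 1 0
  0 0 4 0
  0 0 10 0
  0 0 0 0

0 0 1 0
0 0 4 0
0 0 10 0
0 0 0 0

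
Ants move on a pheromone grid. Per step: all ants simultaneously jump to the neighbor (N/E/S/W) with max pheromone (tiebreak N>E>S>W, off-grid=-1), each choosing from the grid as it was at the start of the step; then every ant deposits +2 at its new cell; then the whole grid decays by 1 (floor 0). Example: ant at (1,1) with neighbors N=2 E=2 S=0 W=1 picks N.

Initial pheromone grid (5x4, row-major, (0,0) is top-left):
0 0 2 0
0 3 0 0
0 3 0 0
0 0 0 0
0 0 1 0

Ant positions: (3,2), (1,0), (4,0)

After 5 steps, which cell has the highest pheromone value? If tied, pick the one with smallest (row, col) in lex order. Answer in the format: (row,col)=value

Step 1: ant0:(3,2)->S->(4,2) | ant1:(1,0)->E->(1,1) | ant2:(4,0)->N->(3,0)
  grid max=4 at (1,1)
Step 2: ant0:(4,2)->N->(3,2) | ant1:(1,1)->S->(2,1) | ant2:(3,0)->N->(2,0)
  grid max=3 at (1,1)
Step 3: ant0:(3,2)->S->(4,2) | ant1:(2,1)->N->(1,1) | ant2:(2,0)->E->(2,1)
  grid max=4 at (1,1)
Step 4: ant0:(4,2)->N->(3,2) | ant1:(1,1)->S->(2,1) | ant2:(2,1)->N->(1,1)
  grid max=5 at (1,1)
Step 5: ant0:(3,2)->S->(4,2) | ant1:(2,1)->N->(1,1) | ant2:(1,1)->S->(2,1)
  grid max=6 at (1,1)
Final grid:
  0 0 0 0
  0 6 0 0
  0 6 0 0
  0 0 0 0
  0 0 2 0
Max pheromone 6 at (1,1)

Answer: (1,1)=6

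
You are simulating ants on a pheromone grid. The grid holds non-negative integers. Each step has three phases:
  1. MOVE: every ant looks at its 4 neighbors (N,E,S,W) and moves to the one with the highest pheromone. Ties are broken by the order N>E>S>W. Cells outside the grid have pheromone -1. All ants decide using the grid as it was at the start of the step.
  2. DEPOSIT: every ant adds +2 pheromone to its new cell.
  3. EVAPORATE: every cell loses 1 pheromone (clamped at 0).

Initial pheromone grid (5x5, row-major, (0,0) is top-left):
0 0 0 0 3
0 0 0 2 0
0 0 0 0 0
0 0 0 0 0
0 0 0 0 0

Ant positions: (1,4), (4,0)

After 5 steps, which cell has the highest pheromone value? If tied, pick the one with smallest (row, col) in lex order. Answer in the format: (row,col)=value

Answer: (0,4)=4

Derivation:
Step 1: ant0:(1,4)->N->(0,4) | ant1:(4,0)->N->(3,0)
  grid max=4 at (0,4)
Step 2: ant0:(0,4)->S->(1,4) | ant1:(3,0)->N->(2,0)
  grid max=3 at (0,4)
Step 3: ant0:(1,4)->N->(0,4) | ant1:(2,0)->N->(1,0)
  grid max=4 at (0,4)
Step 4: ant0:(0,4)->S->(1,4) | ant1:(1,0)->N->(0,0)
  grid max=3 at (0,4)
Step 5: ant0:(1,4)->N->(0,4) | ant1:(0,0)->E->(0,1)
  grid max=4 at (0,4)
Final grid:
  0 1 0 0 4
  0 0 0 0 0
  0 0 0 0 0
  0 0 0 0 0
  0 0 0 0 0
Max pheromone 4 at (0,4)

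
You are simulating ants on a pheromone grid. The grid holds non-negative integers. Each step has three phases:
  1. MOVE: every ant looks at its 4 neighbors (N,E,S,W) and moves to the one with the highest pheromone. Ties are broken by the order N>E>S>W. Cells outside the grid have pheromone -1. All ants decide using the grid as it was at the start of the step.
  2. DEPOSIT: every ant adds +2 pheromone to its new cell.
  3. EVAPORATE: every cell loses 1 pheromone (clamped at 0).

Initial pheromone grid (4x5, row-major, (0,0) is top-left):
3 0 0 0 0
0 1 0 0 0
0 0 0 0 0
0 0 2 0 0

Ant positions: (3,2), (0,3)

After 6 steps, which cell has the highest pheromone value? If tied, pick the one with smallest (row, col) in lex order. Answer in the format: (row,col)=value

Step 1: ant0:(3,2)->N->(2,2) | ant1:(0,3)->E->(0,4)
  grid max=2 at (0,0)
Step 2: ant0:(2,2)->S->(3,2) | ant1:(0,4)->S->(1,4)
  grid max=2 at (3,2)
Step 3: ant0:(3,2)->N->(2,2) | ant1:(1,4)->N->(0,4)
  grid max=1 at (0,4)
Step 4: ant0:(2,2)->S->(3,2) | ant1:(0,4)->S->(1,4)
  grid max=2 at (3,2)
Step 5: ant0:(3,2)->N->(2,2) | ant1:(1,4)->N->(0,4)
  grid max=1 at (0,4)
Step 6: ant0:(2,2)->S->(3,2) | ant1:(0,4)->S->(1,4)
  grid max=2 at (3,2)
Final grid:
  0 0 0 0 0
  0 0 0 0 1
  0 0 0 0 0
  0 0 2 0 0
Max pheromone 2 at (3,2)

Answer: (3,2)=2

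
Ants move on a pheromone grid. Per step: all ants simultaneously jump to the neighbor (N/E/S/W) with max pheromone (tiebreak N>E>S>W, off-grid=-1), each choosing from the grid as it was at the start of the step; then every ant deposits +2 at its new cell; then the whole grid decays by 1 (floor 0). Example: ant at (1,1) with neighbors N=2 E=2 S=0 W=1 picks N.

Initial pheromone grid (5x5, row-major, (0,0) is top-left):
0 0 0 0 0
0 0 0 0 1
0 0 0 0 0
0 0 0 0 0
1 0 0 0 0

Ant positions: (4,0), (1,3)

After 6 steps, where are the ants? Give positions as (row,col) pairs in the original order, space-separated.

Step 1: ant0:(4,0)->N->(3,0) | ant1:(1,3)->E->(1,4)
  grid max=2 at (1,4)
Step 2: ant0:(3,0)->N->(2,0) | ant1:(1,4)->N->(0,4)
  grid max=1 at (0,4)
Step 3: ant0:(2,0)->N->(1,0) | ant1:(0,4)->S->(1,4)
  grid max=2 at (1,4)
Step 4: ant0:(1,0)->N->(0,0) | ant1:(1,4)->N->(0,4)
  grid max=1 at (0,0)
Step 5: ant0:(0,0)->E->(0,1) | ant1:(0,4)->S->(1,4)
  grid max=2 at (1,4)
Step 6: ant0:(0,1)->E->(0,2) | ant1:(1,4)->N->(0,4)
  grid max=1 at (0,2)

(0,2) (0,4)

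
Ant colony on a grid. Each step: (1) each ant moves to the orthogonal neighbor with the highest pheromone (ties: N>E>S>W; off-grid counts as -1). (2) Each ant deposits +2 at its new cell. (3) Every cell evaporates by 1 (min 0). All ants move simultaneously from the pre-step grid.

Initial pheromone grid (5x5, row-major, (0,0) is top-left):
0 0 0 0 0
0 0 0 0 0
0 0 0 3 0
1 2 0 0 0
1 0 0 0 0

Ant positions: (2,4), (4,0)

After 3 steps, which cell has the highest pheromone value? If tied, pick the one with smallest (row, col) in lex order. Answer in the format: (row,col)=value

Answer: (2,3)=4

Derivation:
Step 1: ant0:(2,4)->W->(2,3) | ant1:(4,0)->N->(3,0)
  grid max=4 at (2,3)
Step 2: ant0:(2,3)->N->(1,3) | ant1:(3,0)->E->(3,1)
  grid max=3 at (2,3)
Step 3: ant0:(1,3)->S->(2,3) | ant1:(3,1)->W->(3,0)
  grid max=4 at (2,3)
Final grid:
  0 0 0 0 0
  0 0 0 0 0
  0 0 0 4 0
  2 1 0 0 0
  0 0 0 0 0
Max pheromone 4 at (2,3)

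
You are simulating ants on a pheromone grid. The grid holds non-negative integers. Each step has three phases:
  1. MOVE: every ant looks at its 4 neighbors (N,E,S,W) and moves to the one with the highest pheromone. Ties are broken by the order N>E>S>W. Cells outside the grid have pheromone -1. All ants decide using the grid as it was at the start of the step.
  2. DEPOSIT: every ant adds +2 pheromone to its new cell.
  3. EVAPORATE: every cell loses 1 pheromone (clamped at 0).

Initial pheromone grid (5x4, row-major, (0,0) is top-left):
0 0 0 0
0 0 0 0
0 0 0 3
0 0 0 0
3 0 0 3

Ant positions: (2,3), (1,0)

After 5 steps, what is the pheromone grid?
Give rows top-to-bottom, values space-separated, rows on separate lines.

After step 1: ants at (1,3),(0,0)
  1 0 0 0
  0 0 0 1
  0 0 0 2
  0 0 0 0
  2 0 0 2
After step 2: ants at (2,3),(0,1)
  0 1 0 0
  0 0 0 0
  0 0 0 3
  0 0 0 0
  1 0 0 1
After step 3: ants at (1,3),(0,2)
  0 0 1 0
  0 0 0 1
  0 0 0 2
  0 0 0 0
  0 0 0 0
After step 4: ants at (2,3),(0,3)
  0 0 0 1
  0 0 0 0
  0 0 0 3
  0 0 0 0
  0 0 0 0
After step 5: ants at (1,3),(1,3)
  0 0 0 0
  0 0 0 3
  0 0 0 2
  0 0 0 0
  0 0 0 0

0 0 0 0
0 0 0 3
0 0 0 2
0 0 0 0
0 0 0 0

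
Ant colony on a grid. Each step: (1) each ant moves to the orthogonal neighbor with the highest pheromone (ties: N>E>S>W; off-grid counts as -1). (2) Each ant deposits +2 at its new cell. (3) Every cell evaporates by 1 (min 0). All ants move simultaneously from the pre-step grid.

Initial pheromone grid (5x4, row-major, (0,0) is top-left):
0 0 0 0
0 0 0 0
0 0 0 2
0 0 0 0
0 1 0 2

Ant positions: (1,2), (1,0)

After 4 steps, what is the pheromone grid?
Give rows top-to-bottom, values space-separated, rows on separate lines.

After step 1: ants at (0,2),(0,0)
  1 0 1 0
  0 0 0 0
  0 0 0 1
  0 0 0 0
  0 0 0 1
After step 2: ants at (0,3),(0,1)
  0 1 0 1
  0 0 0 0
  0 0 0 0
  0 0 0 0
  0 0 0 0
After step 3: ants at (1,3),(0,2)
  0 0 1 0
  0 0 0 1
  0 0 0 0
  0 0 0 0
  0 0 0 0
After step 4: ants at (0,3),(0,3)
  0 0 0 3
  0 0 0 0
  0 0 0 0
  0 0 0 0
  0 0 0 0

0 0 0 3
0 0 0 0
0 0 0 0
0 0 0 0
0 0 0 0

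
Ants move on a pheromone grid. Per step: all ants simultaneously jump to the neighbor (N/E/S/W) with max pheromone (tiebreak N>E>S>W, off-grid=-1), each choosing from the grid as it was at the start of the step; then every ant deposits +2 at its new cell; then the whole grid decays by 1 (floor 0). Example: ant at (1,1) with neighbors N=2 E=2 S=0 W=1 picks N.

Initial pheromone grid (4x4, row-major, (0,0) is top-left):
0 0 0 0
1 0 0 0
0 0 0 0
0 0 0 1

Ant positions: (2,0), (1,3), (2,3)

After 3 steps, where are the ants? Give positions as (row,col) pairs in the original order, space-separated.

Step 1: ant0:(2,0)->N->(1,0) | ant1:(1,3)->N->(0,3) | ant2:(2,3)->S->(3,3)
  grid max=2 at (1,0)
Step 2: ant0:(1,0)->N->(0,0) | ant1:(0,3)->S->(1,3) | ant2:(3,3)->N->(2,3)
  grid max=1 at (0,0)
Step 3: ant0:(0,0)->S->(1,0) | ant1:(1,3)->S->(2,3) | ant2:(2,3)->N->(1,3)
  grid max=2 at (1,0)

(1,0) (2,3) (1,3)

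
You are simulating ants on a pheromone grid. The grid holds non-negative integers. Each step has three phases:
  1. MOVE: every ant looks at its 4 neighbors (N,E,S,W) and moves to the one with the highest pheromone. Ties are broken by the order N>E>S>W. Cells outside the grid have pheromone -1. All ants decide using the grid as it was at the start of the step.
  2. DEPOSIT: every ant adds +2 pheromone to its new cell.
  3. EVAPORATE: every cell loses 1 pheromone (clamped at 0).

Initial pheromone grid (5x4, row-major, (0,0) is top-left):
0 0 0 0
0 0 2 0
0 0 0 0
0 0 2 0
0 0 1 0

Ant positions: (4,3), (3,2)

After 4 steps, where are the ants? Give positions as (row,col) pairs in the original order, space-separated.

Step 1: ant0:(4,3)->W->(4,2) | ant1:(3,2)->S->(4,2)
  grid max=4 at (4,2)
Step 2: ant0:(4,2)->N->(3,2) | ant1:(4,2)->N->(3,2)
  grid max=4 at (3,2)
Step 3: ant0:(3,2)->S->(4,2) | ant1:(3,2)->S->(4,2)
  grid max=6 at (4,2)
Step 4: ant0:(4,2)->N->(3,2) | ant1:(4,2)->N->(3,2)
  grid max=6 at (3,2)

(3,2) (3,2)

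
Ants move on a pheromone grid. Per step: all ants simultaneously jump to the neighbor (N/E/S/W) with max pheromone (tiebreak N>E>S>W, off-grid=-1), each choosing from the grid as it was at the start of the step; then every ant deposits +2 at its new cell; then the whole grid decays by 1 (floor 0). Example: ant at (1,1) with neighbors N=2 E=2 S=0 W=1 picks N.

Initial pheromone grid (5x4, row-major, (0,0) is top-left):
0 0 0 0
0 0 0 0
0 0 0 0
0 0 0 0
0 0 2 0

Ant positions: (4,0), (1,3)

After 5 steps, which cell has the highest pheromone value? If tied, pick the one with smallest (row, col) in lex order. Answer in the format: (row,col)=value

Step 1: ant0:(4,0)->N->(3,0) | ant1:(1,3)->N->(0,3)
  grid max=1 at (0,3)
Step 2: ant0:(3,0)->N->(2,0) | ant1:(0,3)->S->(1,3)
  grid max=1 at (1,3)
Step 3: ant0:(2,0)->N->(1,0) | ant1:(1,3)->N->(0,3)
  grid max=1 at (0,3)
Step 4: ant0:(1,0)->N->(0,0) | ant1:(0,3)->S->(1,3)
  grid max=1 at (0,0)
Step 5: ant0:(0,0)->E->(0,1) | ant1:(1,3)->N->(0,3)
  grid max=1 at (0,1)
Final grid:
  0 1 0 1
  0 0 0 0
  0 0 0 0
  0 0 0 0
  0 0 0 0
Max pheromone 1 at (0,1)

Answer: (0,1)=1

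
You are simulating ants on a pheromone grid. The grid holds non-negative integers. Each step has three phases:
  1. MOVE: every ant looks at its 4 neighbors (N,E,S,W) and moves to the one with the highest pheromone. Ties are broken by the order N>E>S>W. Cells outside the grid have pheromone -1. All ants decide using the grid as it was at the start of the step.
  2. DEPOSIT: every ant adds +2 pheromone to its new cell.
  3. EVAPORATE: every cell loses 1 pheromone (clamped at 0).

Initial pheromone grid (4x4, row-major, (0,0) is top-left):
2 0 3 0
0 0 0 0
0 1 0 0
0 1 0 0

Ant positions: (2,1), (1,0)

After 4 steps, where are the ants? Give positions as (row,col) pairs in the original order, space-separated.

Step 1: ant0:(2,1)->S->(3,1) | ant1:(1,0)->N->(0,0)
  grid max=3 at (0,0)
Step 2: ant0:(3,1)->N->(2,1) | ant1:(0,0)->E->(0,1)
  grid max=2 at (0,0)
Step 3: ant0:(2,1)->S->(3,1) | ant1:(0,1)->W->(0,0)
  grid max=3 at (0,0)
Step 4: ant0:(3,1)->N->(2,1) | ant1:(0,0)->E->(0,1)
  grid max=2 at (0,0)

(2,1) (0,1)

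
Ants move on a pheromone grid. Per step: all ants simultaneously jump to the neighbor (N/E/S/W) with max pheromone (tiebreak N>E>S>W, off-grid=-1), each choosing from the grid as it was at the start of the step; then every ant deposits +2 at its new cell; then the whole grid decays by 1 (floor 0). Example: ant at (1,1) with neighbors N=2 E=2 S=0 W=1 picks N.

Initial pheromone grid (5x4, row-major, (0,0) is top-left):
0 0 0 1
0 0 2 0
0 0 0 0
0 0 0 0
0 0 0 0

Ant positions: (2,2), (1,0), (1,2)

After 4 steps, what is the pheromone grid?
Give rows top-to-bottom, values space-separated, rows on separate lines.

After step 1: ants at (1,2),(0,0),(0,2)
  1 0 1 0
  0 0 3 0
  0 0 0 0
  0 0 0 0
  0 0 0 0
After step 2: ants at (0,2),(0,1),(1,2)
  0 1 2 0
  0 0 4 0
  0 0 0 0
  0 0 0 0
  0 0 0 0
After step 3: ants at (1,2),(0,2),(0,2)
  0 0 5 0
  0 0 5 0
  0 0 0 0
  0 0 0 0
  0 0 0 0
After step 4: ants at (0,2),(1,2),(1,2)
  0 0 6 0
  0 0 8 0
  0 0 0 0
  0 0 0 0
  0 0 0 0

0 0 6 0
0 0 8 0
0 0 0 0
0 0 0 0
0 0 0 0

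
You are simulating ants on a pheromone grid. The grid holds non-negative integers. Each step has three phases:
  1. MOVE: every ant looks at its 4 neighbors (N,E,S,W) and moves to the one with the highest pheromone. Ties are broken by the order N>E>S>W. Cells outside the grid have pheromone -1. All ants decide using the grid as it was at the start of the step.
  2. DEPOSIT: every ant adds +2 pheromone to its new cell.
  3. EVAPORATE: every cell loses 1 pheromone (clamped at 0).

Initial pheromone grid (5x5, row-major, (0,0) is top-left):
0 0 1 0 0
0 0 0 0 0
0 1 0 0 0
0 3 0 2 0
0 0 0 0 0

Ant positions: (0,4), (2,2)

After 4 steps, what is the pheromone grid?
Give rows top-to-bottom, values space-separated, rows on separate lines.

After step 1: ants at (1,4),(2,1)
  0 0 0 0 0
  0 0 0 0 1
  0 2 0 0 0
  0 2 0 1 0
  0 0 0 0 0
After step 2: ants at (0,4),(3,1)
  0 0 0 0 1
  0 0 0 0 0
  0 1 0 0 0
  0 3 0 0 0
  0 0 0 0 0
After step 3: ants at (1,4),(2,1)
  0 0 0 0 0
  0 0 0 0 1
  0 2 0 0 0
  0 2 0 0 0
  0 0 0 0 0
After step 4: ants at (0,4),(3,1)
  0 0 0 0 1
  0 0 0 0 0
  0 1 0 0 0
  0 3 0 0 0
  0 0 0 0 0

0 0 0 0 1
0 0 0 0 0
0 1 0 0 0
0 3 0 0 0
0 0 0 0 0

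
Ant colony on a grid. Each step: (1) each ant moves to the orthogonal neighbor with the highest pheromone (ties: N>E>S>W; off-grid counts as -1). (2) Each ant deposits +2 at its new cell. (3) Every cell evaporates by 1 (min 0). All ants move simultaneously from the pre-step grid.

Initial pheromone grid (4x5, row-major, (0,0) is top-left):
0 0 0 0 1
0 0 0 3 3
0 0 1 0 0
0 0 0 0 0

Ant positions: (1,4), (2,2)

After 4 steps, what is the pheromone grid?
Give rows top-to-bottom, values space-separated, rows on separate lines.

After step 1: ants at (1,3),(1,2)
  0 0 0 0 0
  0 0 1 4 2
  0 0 0 0 0
  0 0 0 0 0
After step 2: ants at (1,4),(1,3)
  0 0 0 0 0
  0 0 0 5 3
  0 0 0 0 0
  0 0 0 0 0
After step 3: ants at (1,3),(1,4)
  0 0 0 0 0
  0 0 0 6 4
  0 0 0 0 0
  0 0 0 0 0
After step 4: ants at (1,4),(1,3)
  0 0 0 0 0
  0 0 0 7 5
  0 0 0 0 0
  0 0 0 0 0

0 0 0 0 0
0 0 0 7 5
0 0 0 0 0
0 0 0 0 0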